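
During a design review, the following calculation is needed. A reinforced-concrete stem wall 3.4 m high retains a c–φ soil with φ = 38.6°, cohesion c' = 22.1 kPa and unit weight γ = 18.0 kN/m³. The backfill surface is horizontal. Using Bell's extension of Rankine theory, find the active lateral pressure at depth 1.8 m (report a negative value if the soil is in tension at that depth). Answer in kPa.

-13.8 kPa

K_a = (1 − sin φ)/(1 + sin φ) = 0.2316.
σ_a = K_a γ z − 2c√K_a = 0.2316×18.0×1.8 − 2×22.1×0.4813 = -13.77 kPa.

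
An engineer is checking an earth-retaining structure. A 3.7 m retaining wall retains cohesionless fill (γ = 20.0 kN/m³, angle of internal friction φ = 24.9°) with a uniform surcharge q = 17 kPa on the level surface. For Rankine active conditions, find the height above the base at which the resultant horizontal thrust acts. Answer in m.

1.43 m

K_a = 0.4074.
Triangular part P₁ = ½K_aγH² = 55.78 at H/3 = 1.233 m; rectangular part P₂ = K_a q H = 25.63 at H/2 = 1.850 m.
ȳ = (P₁·1.233 + P₂·1.850)/(P₁+P₂) = 1.427 m.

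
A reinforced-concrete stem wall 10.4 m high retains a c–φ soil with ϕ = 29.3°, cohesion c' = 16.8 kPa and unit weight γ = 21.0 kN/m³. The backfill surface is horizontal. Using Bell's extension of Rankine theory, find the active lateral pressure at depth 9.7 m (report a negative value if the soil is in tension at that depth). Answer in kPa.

K_a = (1 − sin φ)/(1 + sin φ) = 0.3428.
σ_a = K_a γ z − 2c√K_a = 0.3428×21.0×9.7 − 2×16.8×0.5855 = 50.16 kPa.

50.2 kPa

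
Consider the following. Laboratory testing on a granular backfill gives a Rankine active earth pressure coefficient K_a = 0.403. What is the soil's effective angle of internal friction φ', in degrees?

25.2°

K_a = tan²(45° − φ/2) ⇒ 45° − φ/2 = arctan(√0.403) = 32.41°.
φ = 2(45° − 32.41°) = 25.18°.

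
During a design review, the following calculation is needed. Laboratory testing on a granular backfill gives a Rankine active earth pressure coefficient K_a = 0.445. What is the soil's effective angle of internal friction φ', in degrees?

22.6°

K_a = tan²(45° − φ/2) ⇒ 45° − φ/2 = arctan(√0.445) = 33.71°.
φ = 2(45° − 33.71°) = 22.59°.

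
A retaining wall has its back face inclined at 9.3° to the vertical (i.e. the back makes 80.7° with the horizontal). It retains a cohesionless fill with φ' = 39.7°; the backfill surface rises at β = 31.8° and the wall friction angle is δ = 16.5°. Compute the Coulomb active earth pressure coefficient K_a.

0.452

K_a = sin²(α+φ) / [sin²α · sin(α−δ) · (1 + √{sin(φ+δ)sin(φ−β) / (sin(α−δ)sin(α+β))})²].
With α = 80.7°, φ = 39.7°, δ = 16.5°, β = 31.8°: K_a = 0.4517.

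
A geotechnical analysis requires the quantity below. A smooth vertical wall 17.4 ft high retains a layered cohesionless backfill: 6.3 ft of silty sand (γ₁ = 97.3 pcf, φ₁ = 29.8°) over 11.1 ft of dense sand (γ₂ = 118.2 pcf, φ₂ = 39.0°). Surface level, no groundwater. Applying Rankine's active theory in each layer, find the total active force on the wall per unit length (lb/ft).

3850 lb/ft

K_a1 = tan²(45°−29.8°/2) = 0.3360; K_a2 = tan²(45°−39.0°/2) = 0.2275.
Layer 1: σ at base = K_a1 γ₁ h₁ = 206.0 psf; P₁ = ½×206.0×6.3 = 648.8.
Layer 2: σ_v at top = γ₁h₁ = 613.0; σ_h top = K_a2×613.0 = 139.5; σ_h base = K_a2×(613.0+118.2×11.1) = 438.0.
P₂ = ½(139.5+438.0)×11.1 = 3205. Total P_a = 648.8+3205 = 3853 lb/ft.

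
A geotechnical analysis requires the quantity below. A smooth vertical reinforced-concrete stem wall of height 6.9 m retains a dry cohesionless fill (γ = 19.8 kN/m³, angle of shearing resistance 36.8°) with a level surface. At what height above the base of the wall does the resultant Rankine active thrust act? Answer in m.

K_a = 0.2508.
The pressure distribution is triangular, so the resultant acts at H/3 above the base = 6.9/3 = 2.300 m.

2.30 m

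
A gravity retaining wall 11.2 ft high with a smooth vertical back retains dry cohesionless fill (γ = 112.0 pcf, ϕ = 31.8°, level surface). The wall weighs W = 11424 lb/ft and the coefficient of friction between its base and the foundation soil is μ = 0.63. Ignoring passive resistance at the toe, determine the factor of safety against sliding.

K_a = tan²(45° − 31.8°/2) = 0.3098.
P_a = ½K_aγH² = 0.5×0.3098×112.0×11.2² = 2176 lb/ft, acting at H/3 = 3.733 ft above the base.
FS_sliding = μW / P_a = 0.63×11424 / 2176 = 3.307.

3.31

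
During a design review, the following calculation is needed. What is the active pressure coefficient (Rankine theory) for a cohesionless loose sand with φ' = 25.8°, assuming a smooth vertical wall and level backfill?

0.394

K_a = (1 − sin φ)/(1 + sin φ) = (1 − sin 25.8°)/(1 + sin 25.8°) = 0.3935.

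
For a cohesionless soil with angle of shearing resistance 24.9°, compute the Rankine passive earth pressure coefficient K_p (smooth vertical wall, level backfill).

2.45

K_p = (1 + sin φ)/(1 − sin φ) = tan²(45° + 24.9°/2) = 2.454.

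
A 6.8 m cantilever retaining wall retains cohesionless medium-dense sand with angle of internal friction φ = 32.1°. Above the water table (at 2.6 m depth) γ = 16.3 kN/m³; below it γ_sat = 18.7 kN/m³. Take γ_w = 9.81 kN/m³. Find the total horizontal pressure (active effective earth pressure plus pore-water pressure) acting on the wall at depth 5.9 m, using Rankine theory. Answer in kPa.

54.3 kPa

K_a = (1 − sin φ)/(1 + sin φ) = 0.3060.
γ' = 18.7 − 9.81 = 8.890 kN/m³.
Effective vertical stress at 5.9 m: σ'_v = 16.3×2.6 + 8.890×3.30 = 71.72 kPa.
σ'_h = K_a σ'_v = 0.3060 × 71.72 = 21.95 kPa; u = γ_w × 3.30 = 32.37 kPa.
Total σ_h = 21.95 + 32.37 = 54.32 kPa.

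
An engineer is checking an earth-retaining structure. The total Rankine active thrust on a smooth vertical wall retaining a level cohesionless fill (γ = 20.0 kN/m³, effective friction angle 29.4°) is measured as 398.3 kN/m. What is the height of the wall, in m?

K_a = 0.3415. P_a = ½ K_a γ H² ⇒ H = √(2P_a/(K_a γ)).
H = √(2×398.3/(0.3415×20.0)) = 10.80 m.

10.8 m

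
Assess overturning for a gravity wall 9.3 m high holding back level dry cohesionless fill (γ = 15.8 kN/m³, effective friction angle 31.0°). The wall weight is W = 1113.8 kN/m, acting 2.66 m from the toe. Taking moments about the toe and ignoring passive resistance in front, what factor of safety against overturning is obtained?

K_a = tan²(45° − 31.0°/2) = 0.3201.
P_a = ½K_aγH² = 0.5×0.3201×15.8×9.3² = 218.7 kN/m, acting at H/3 = 3.100 m above the base.
Overturning moment M_o = P_a × H/3 = 218.7 × 3.100 = 678.0.
Resisting moment M_r = W × 2.66 = 1113.8 × 2.66 = 2963.
FS_overturning = M_r/M_o = 2963/678.0 = 4.370.

4.37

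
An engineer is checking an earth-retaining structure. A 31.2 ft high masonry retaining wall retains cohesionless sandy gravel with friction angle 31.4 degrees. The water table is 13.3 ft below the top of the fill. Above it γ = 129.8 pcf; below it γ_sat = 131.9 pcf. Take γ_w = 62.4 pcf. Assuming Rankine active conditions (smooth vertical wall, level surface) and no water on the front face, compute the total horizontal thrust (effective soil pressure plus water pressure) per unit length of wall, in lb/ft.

26800 lb/ft

K_a = tan²(45° − φ/2) = 0.3149.
γ' = 131.9 − 62.4 = 69.50 pcf. Depth below WT = 17.9 ft.
σ'_h at WT = K_a γ d_w = 543.7 psf; at base = 543.7 + K_a γ' × 17.9 = 935.4 psf.
P₁ (0–13.3 ft) = ½×543.7×13.3 = 3615. P₂ (13.3–31.2 ft) = ½(543.7+935.4)×17.9 = 13240.
P_w = ½ γ_w h₂² = 0.5×62.4×17.9² = 9997. Total = 3615+13240+9997 = 26850 lb/ft.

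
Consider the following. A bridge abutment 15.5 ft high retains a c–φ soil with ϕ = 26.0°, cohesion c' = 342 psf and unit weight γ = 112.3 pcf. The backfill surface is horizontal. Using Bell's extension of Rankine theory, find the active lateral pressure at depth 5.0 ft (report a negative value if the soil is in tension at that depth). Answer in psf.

-208 psf

K_a = (1 − sin φ)/(1 + sin φ) = 0.3905.
σ_a = K_a γ z − 2c√K_a = 0.3905×112.3×5.0 − 2×342×0.6249 = -208.2 psf.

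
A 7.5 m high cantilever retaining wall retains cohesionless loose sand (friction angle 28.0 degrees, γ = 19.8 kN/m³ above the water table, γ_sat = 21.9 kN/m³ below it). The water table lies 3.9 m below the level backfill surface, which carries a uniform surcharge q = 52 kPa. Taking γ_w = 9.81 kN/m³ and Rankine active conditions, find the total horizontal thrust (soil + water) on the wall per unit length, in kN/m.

387 kN/m

K_a = tan²(45° − φ/2) = 0.3610.
γ' = 21.9 − 9.81 = 12.09 kN/m³. h₂ = H − d_w = 3.6 m.
σ'_h: at surface K_a·q = 18.77; at WT K_a(q+γd_w) = 46.65; at base K_a(q+γd_w+γ'h₂) = 62.37 kPa.
P₁ = ½(18.77+46.65)×3.9 = 127.6; P₂ = ½(46.65+62.37)×3.6 = 196.2; P_w = ½γ_w h₂² = 63.57.
Total = 127.6+196.2+63.57 = 387.4 kN/m.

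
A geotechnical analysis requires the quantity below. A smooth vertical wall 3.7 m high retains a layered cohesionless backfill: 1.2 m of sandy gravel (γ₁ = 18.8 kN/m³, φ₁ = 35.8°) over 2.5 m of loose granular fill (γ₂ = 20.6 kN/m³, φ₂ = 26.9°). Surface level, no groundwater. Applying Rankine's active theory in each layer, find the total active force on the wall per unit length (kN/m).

49.1 kN/m

K_a1 = tan²(45°−35.8°/2) = 0.2619; K_a2 = tan²(45°−26.9°/2) = 0.3770.
Layer 1: σ at base = K_a1 γ₁ h₁ = 5.908 kPa; P₁ = ½×5.908×1.2 = 3.545.
Layer 2: σ_v at top = γ₁h₁ = 22.56; σ_h top = K_a2×22.56 = 8.505; σ_h base = K_a2×(22.56+20.6×2.5) = 27.92.
P₂ = ½(8.505+27.92)×2.5 = 45.53. Total P_a = 3.545+45.53 = 49.08 kN/m.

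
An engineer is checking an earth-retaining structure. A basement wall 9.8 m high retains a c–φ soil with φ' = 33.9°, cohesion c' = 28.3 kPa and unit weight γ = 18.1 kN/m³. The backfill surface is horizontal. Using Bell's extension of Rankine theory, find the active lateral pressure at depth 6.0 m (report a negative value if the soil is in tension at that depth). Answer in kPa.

0.674 kPa

K_a = (1 − sin φ)/(1 + sin φ) = 0.2839.
σ_a = K_a γ z − 2c√K_a = 0.2839×18.1×6.0 − 2×28.3×0.5328 = 0.6742 kPa.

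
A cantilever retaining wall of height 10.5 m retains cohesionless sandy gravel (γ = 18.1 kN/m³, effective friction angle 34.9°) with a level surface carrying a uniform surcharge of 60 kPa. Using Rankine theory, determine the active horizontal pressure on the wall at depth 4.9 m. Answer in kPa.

40.5 kPa

K_a = (1 − sin φ)/(1 + sin φ) = 0.2721.
σ_v = γz + q = 18.1 × 4.9 + 60 = 148.7 kPa.
σ_h = K_a σ_v = 0.2721 × 148.7 = 40.47 kPa.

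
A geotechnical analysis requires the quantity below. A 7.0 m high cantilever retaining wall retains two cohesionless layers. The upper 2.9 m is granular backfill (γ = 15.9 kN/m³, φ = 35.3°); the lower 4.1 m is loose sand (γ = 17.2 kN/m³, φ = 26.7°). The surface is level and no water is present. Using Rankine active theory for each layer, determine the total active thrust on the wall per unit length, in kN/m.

K_a1 = tan²(45°−35.3°/2) = 0.2675; K_a2 = tan²(45°−26.7°/2) = 0.3800.
Layer 1: σ at base = K_a1 γ₁ h₁ = 12.34 kPa; P₁ = ½×12.34×2.9 = 17.89.
Layer 2: σ_v at top = γ₁h₁ = 46.11; σ_h top = K_a2×46.11 = 17.52; σ_h base = K_a2×(46.11+17.2×4.1) = 44.31.
P₂ = ½(17.52+44.31)×4.1 = 126.8. Total P_a = 17.89+126.8 = 144.6 kN/m.

145 kN/m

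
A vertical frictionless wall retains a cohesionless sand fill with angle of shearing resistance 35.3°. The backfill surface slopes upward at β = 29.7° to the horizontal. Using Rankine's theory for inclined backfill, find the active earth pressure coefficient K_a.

K_a = cos β · (cos β − √(cos²β − cos²φ)) / (cos β + √(cos²β − cos²φ)).
cos β = 0.8686, cos φ = 0.8161, √(cos²β − cos²φ) = 0.2974.
K_a = 0.8686 × (0.8686 − 0.2974)/(0.8686 + 0.2974) = 0.4255.

0.426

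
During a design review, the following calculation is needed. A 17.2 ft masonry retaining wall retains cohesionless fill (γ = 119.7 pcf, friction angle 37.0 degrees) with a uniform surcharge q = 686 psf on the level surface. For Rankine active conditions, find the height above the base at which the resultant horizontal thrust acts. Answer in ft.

K_a = 0.2486.
Triangular part P₁ = ½K_aγH² = 4401 at H/3 = 5.733 ft; rectangular part P₂ = K_a q H = 2933 at H/2 = 8.600 ft.
ȳ = (P₁·5.733 + P₂·8.600)/(P₁+P₂) = 6.880 ft.

6.88 ft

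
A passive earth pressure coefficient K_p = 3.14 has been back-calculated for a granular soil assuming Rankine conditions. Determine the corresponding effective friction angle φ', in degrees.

31.1°

K_p = (1+sin φ)/(1−sin φ) ⇒ sin φ = (K_p − 1)/(K_p + 1) = 0.5169.
φ = arcsin(0.5169) = 31.13°.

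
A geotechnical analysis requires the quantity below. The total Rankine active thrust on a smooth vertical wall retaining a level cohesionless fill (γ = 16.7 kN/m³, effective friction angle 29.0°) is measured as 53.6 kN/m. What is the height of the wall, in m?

K_a = 0.3470. P_a = ½ K_a γ H² ⇒ H = √(2P_a/(K_a γ)).
H = √(2×53.6/(0.3470×16.7)) = 4.301 m.

4.30 m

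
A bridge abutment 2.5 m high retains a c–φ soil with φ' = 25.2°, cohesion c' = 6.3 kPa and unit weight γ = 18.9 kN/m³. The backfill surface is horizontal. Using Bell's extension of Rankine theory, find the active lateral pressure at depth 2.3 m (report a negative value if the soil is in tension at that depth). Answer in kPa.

K_a = (1 − sin φ)/(1 + sin φ) = 0.4027.
σ_a = K_a γ z − 2c√K_a = 0.4027×18.9×2.3 − 2×6.3×0.6346 = 9.511 kPa.

9.51 kPa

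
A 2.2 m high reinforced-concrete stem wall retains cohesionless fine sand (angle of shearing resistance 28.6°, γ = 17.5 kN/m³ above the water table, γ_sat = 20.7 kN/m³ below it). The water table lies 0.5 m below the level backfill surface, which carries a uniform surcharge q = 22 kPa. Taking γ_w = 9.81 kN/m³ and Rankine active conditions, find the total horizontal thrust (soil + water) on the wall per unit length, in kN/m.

42.8 kN/m

K_a = tan²(45° − φ/2) = 0.3525.
γ' = 20.7 − 9.81 = 10.89 kN/m³. h₂ = H − d_w = 1.7 m.
σ'_h: at surface K_a·q = 7.756; at WT K_a(q+γd_w) = 10.84; at base K_a(q+γd_w+γ'h₂) = 17.37 kPa.
P₁ = ½(7.756+10.84)×0.5 = 4.649; P₂ = ½(10.84+17.37)×1.7 = 23.98; P_w = ½γ_w h₂² = 14.18.
Total = 4.649+23.98+14.18 = 42.80 kN/m.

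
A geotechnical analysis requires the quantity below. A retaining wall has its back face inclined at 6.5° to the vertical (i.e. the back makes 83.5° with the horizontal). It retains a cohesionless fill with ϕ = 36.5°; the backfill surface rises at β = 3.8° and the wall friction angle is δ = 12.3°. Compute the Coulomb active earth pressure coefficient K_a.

0.293

K_a = sin²(α+φ) / [sin²α · sin(α−δ) · (1 + √{sin(φ+δ)sin(φ−β) / (sin(α−δ)sin(α+β))})²].
With α = 83.5°, φ = 36.5°, δ = 12.3°, β = 3.8°: K_a = 0.2928.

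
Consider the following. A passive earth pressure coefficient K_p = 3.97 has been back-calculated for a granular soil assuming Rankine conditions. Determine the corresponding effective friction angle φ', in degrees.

K_p = (1+sin φ)/(1−sin φ) ⇒ sin φ = (K_p − 1)/(K_p + 1) = 0.5976.
φ = arcsin(0.5976) = 36.70°.

36.7°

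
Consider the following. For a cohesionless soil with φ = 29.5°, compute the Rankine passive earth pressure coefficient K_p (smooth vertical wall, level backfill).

K_p = (1 + sin φ)/(1 − sin φ) = tan²(45° + 29.5°/2) = 2.940.

2.94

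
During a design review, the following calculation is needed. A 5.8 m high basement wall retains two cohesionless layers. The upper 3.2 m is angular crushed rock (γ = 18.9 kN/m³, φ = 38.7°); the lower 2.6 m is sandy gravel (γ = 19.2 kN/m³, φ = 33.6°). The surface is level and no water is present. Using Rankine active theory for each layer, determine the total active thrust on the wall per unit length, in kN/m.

86.2 kN/m

K_a1 = tan²(45°−38.7°/2) = 0.2306; K_a2 = tan²(45°−33.6°/2) = 0.2875.
Layer 1: σ at base = K_a1 γ₁ h₁ = 13.95 kPa; P₁ = ½×13.95×3.2 = 22.31.
Layer 2: σ_v at top = γ₁h₁ = 60.48; σ_h top = K_a2×60.48 = 17.39; σ_h base = K_a2×(60.48+19.2×2.6) = 31.74.
P₂ = ½(17.39+31.74)×2.6 = 63.87. Total P_a = 22.31+63.87 = 86.18 kN/m.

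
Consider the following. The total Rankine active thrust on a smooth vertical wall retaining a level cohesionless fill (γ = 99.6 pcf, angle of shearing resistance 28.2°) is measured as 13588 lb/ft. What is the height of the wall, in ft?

K_a = 0.3582. P_a = ½ K_a γ H² ⇒ H = √(2P_a/(K_a γ)).
H = √(2×13588/(0.3582×99.6)) = 27.60 ft.

27.6 ft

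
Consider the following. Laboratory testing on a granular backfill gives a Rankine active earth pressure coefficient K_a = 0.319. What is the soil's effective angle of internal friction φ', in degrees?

K_a = tan²(45° − φ/2) ⇒ 45° − φ/2 = arctan(√0.319) = 29.46°.
φ = 2(45° − 29.46°) = 31.08°.

31.1°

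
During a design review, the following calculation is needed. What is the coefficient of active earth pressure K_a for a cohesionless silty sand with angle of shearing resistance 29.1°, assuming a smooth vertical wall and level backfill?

0.346

K_a = tan²(45° − φ/2) = tan²(30.45°) = 0.3456.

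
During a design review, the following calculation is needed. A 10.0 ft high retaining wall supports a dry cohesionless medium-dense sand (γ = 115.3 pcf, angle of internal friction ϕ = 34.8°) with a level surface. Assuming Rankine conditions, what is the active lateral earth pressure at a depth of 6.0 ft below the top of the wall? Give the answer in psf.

K_a = (1 − sin φ)/(1 + sin φ) = 0.2733.
σ_h = K_a γ z = 0.2733 × 115.3 × 6.0 = 189.1 psf.

189 psf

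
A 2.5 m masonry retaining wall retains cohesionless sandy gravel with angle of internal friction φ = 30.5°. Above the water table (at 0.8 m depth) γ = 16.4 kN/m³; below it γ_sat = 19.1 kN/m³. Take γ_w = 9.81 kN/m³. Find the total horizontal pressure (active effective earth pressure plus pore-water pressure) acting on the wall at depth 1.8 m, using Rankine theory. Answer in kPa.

K_a = (1 − sin φ)/(1 + sin φ) = 0.3267.
γ' = 19.1 − 9.81 = 9.290 kN/m³.
Effective vertical stress at 1.8 m: σ'_v = 16.4×0.8 + 9.290×1.00 = 22.41 kPa.
σ'_h = K_a σ'_v = 0.3267 × 22.41 = 7.321 kPa; u = γ_w × 1.00 = 9.810 kPa.
Total σ_h = 7.321 + 9.810 = 17.13 kPa.

17.1 kPa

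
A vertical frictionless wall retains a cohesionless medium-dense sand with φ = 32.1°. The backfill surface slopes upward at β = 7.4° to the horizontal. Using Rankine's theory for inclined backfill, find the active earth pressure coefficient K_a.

0.313

K_a = cos β · (cos β − √(cos²β − cos²φ)) / (cos β + √(cos²β − cos²φ)).
cos β = 0.9917, cos φ = 0.8471, √(cos²β − cos²φ) = 0.5156.
K_a = 0.9917 × (0.9917 − 0.5156)/(0.9917 + 0.5156) = 0.3133.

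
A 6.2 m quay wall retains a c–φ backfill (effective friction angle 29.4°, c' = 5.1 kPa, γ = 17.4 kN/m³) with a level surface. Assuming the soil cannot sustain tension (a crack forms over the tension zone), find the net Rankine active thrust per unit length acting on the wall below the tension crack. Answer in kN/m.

K_a = 0.3415; √K_a = 0.5844.
Tension-crack depth z_c = 2c/(γ√K_a) = 2×5.1/(17.4×0.5844) = 1.003 m.
σ_a at base = K_a γ H − 2c√K_a = 0.3415×17.4×6.2 − 2×5.1×0.5844 = 30.88 kPa.
P_a = ½ × 30.88 × (H − z_c) = 0.5×30.88×5.197 = 80.23 kN/m.

80.2 kN/m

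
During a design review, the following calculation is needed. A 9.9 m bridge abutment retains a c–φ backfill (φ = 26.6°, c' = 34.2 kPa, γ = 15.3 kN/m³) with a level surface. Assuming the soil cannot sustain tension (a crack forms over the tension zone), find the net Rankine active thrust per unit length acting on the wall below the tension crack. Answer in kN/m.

K_a = 0.3814; √K_a = 0.6176.
Tension-crack depth z_c = 2c/(γ√K_a) = 2×34.2/(15.3×0.6176) = 7.238 m.
σ_a at base = K_a γ H − 2c√K_a = 0.3814×15.3×9.9 − 2×34.2×0.6176 = 15.53 kPa.
P_a = ½ × 15.53 × (H − z_c) = 0.5×15.53×2.662 = 20.67 kN/m.

20.7 kN/m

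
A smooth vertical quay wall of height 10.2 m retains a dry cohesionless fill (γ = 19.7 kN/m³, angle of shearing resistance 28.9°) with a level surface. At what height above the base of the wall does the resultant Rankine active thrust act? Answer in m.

K_a = 0.3484.
The pressure distribution is triangular, so the resultant acts at H/3 above the base = 10.2/3 = 3.400 m.

3.40 m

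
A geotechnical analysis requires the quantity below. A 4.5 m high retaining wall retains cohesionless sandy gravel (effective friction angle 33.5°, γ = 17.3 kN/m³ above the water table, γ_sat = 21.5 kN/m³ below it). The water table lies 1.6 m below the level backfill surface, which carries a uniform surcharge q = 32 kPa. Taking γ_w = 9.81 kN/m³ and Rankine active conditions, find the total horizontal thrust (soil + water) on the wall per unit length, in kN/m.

127 kN/m

K_a = tan²(45° − φ/2) = 0.2887.
γ' = 21.5 − 9.81 = 11.69 kN/m³. h₂ = H − d_w = 2.9 m.
σ'_h: at surface K_a·q = 9.239; at WT K_a(q+γd_w) = 17.23; at base K_a(q+γd_w+γ'h₂) = 27.02 kPa.
P₁ = ½(9.239+17.23)×1.6 = 21.18; P₂ = ½(17.23+27.02)×2.9 = 64.16; P_w = ½γ_w h₂² = 41.25.
Total = 21.18+64.16+41.25 = 126.6 kN/m.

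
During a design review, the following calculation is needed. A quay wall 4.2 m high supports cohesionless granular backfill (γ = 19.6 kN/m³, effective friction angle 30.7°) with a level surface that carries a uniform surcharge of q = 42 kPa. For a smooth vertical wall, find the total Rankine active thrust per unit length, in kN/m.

113 kN/m

K_a = tan²(45° − φ/2) = 0.3240.
Soil triangle: ½ K_a γ H² = 0.5×0.3240×19.6×4.2² = 56.02 kN/m.
Surcharge rectangle: K_a q H = 0.3240×42×4.2 = 57.16 kN/m.
Total = 56.02 + 57.16 = 113.2 kN/m.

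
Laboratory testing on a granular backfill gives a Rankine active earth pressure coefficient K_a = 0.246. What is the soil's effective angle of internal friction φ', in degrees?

37.2°

K_a = tan²(45° − φ/2) ⇒ 45° − φ/2 = arctan(√0.246) = 26.38°.
φ = 2(45° − 26.38°) = 37.24°.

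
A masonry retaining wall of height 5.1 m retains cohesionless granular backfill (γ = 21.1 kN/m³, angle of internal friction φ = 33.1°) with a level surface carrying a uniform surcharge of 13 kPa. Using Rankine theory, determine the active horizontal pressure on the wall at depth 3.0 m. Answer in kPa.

K_a = (1 − sin φ)/(1 + sin φ) = 0.2936.
σ_v = γz + q = 21.1 × 3.0 + 13 = 76.30 kPa.
σ_h = K_a σ_v = 0.2936 × 76.30 = 22.40 kPa.

22.4 kPa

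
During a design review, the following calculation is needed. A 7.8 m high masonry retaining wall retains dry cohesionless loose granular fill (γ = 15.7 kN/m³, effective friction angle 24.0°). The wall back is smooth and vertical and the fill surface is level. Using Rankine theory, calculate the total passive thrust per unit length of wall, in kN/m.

K_p = tan²(45° + φ/2) = 2.371.
P_p = ½ K_p γ H² = 0.5 × 2.371 × 15.7 × 7.8² = 1132 kN/m.

1130 kN/m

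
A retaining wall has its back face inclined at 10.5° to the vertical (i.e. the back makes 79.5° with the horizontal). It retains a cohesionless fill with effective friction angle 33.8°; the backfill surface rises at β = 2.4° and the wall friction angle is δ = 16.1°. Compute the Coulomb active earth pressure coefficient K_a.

K_a = sin²(α+φ) / [sin²α · sin(α−δ) · (1 + √{sin(φ+δ)sin(φ−β) / (sin(α−δ)sin(α+β))})²].
With α = 79.5°, φ = 33.8°, δ = 16.1°, β = 2.4°: K_a = 0.3495.

0.349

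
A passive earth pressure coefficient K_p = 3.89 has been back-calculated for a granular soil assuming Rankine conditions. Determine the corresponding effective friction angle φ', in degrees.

K_p = (1+sin φ)/(1−sin φ) ⇒ sin φ = (K_p − 1)/(K_p + 1) = 0.5910.
φ = arcsin(0.5910) = 36.23°.

36.2°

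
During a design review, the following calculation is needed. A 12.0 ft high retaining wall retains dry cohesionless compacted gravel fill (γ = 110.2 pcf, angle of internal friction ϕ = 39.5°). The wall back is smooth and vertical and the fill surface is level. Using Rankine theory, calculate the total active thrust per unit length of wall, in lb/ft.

K_a = tan²(45° − φ/2) = 0.2224.
P_a = ½ K_a γ H² = 0.5 × 0.2224 × 110.2 × 12.0² = 1765 lb/ft.

1760 lb/ft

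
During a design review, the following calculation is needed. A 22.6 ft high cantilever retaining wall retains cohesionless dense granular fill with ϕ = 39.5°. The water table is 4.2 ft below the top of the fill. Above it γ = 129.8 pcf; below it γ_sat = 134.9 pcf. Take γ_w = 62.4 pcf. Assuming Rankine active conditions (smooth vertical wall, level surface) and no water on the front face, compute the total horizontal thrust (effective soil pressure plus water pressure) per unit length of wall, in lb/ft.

15800 lb/ft

K_a = tan²(45° − φ/2) = 0.2224.
γ' = 134.9 − 62.4 = 72.50 pcf. Depth below WT = 18.4 ft.
σ'_h at WT = K_a γ d_w = 121.3 psf; at base = 121.3 + K_a γ' × 18.4 = 418.0 psf.
P₁ (0–4.2 ft) = ½×121.3×4.2 = 254.7. P₂ (4.2–22.6 ft) = ½(121.3+418.0)×18.4 = 4961.
P_w = ½ γ_w h₂² = 0.5×62.4×18.4² = 10560. Total = 254.7+4961+10560 = 15780 lb/ft.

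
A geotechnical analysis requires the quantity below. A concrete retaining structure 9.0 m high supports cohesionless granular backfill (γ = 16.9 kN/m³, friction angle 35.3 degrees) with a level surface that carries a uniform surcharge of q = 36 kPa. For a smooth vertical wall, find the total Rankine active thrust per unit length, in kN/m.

270 kN/m

K_a = tan²(45° − φ/2) = 0.2675.
Soil triangle: ½ K_a γ H² = 0.5×0.2675×16.9×9.0² = 183.1 kN/m.
Surcharge rectangle: K_a q H = 0.2675×36×9.0 = 86.68 kN/m.
Total = 183.1 + 86.68 = 269.8 kN/m.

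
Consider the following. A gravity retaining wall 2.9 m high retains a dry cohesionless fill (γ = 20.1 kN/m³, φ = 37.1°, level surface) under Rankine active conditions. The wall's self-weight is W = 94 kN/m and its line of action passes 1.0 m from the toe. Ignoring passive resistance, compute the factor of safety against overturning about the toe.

K_a = tan²(45° − 37.1°/2) = 0.2475.
P_a = ½K_aγH² = 0.5×0.2475×20.1×2.9² = 20.92 kN/m, acting at H/3 = 0.9667 m above the base.
Overturning moment M_o = P_a × H/3 = 20.92 × 0.9667 = 20.22.
Resisting moment M_r = W × 1.0 = 94 × 1.0 = 94.00.
FS_overturning = M_r/M_o = 94.00/20.22 = 4.649.

4.65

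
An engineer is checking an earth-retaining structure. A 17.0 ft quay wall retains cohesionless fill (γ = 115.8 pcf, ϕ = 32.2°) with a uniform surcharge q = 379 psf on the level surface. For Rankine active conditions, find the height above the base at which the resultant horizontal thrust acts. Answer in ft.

K_a = 0.3047.
Triangular part P₁ = ½K_aγH² = 5099 at H/3 = 5.667 ft; rectangular part P₂ = K_a q H = 1963 at H/2 = 8.500 ft.
ȳ = (P₁·5.667 + P₂·8.500)/(P₁+P₂) = 6.454 ft.

6.45 ft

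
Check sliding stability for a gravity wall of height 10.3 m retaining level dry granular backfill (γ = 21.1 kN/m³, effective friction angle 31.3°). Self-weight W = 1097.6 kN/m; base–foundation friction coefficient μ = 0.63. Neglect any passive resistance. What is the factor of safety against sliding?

1.95

K_a = tan²(45° − 31.3°/2) = 0.3162.
P_a = ½K_aγH² = 0.5×0.3162×21.1×10.3² = 353.9 kN/m, acting at H/3 = 3.433 m above the base.
FS_sliding = μW / P_a = 0.63×1097.6 / 353.9 = 1.954.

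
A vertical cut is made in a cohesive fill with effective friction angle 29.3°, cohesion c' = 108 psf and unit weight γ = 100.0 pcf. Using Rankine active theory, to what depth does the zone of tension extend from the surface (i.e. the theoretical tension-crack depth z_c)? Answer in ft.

3.69 ft

K_a = tan²(45° − 29.3°/2) = 0.3428; √K_a = 0.5855.
The active pressure is zero where K_a γ z = 2c√K_a, so z_c = 2c/(γ√K_a) = 2×108/(100.0×0.5855) = 3.689 ft.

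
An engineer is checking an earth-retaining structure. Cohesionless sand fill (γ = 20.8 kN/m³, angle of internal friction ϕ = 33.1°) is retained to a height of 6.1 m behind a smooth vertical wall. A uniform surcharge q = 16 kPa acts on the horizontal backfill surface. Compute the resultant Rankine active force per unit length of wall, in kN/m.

142 kN/m

K_a = tan²(45° − φ/2) = 0.2936.
Soil triangle: ½ K_a γ H² = 0.5×0.2936×20.8×6.1² = 113.6 kN/m.
Surcharge rectangle: K_a q H = 0.2936×16×6.1 = 28.65 kN/m.
Total = 113.6 + 28.65 = 142.3 kN/m.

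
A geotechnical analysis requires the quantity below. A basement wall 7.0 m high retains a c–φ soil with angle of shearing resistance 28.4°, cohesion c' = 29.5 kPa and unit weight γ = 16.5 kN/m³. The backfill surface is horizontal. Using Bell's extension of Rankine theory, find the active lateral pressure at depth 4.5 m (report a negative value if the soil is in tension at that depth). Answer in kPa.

K_a = (1 − sin φ)/(1 + sin φ) = 0.3554.
σ_a = K_a γ z − 2c√K_a = 0.3554×16.5×4.5 − 2×29.5×0.5961 = -8.786 kPa.

-8.79 kPa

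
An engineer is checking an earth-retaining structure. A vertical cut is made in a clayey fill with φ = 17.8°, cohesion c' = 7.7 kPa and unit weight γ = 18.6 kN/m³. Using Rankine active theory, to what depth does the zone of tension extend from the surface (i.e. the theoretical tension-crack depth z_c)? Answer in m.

1.14 m

K_a = tan²(45° − 17.8°/2) = 0.5318; √K_a = 0.7292.
The active pressure is zero where K_a γ z = 2c√K_a, so z_c = 2c/(γ√K_a) = 2×7.7/(18.6×0.7292) = 1.135 m.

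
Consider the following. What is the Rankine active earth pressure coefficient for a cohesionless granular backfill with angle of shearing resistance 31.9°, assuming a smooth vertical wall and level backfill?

0.309

K_a = tan²(45° − φ/2) = tan²(29.05°) = 0.3085.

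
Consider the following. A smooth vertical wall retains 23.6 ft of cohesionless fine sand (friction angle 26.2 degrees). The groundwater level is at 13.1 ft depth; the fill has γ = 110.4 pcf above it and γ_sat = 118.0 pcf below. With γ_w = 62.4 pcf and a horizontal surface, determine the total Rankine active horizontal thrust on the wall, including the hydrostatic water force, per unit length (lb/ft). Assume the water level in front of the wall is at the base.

K_a = tan²(45° − φ/2) = 0.3874.
γ' = 118.0 − 62.4 = 55.60 pcf. Depth below WT = 10.5 ft.
σ'_h at WT = K_a γ d_w = 560.3 psf; at base = 560.3 + K_a γ' × 10.5 = 786.5 psf.
P₁ (0–13.1 ft) = ½×560.3×13.1 = 3670. P₂ (13.1–23.6 ft) = ½(560.3+786.5)×10.5 = 7071.
P_w = ½ γ_w h₂² = 0.5×62.4×10.5² = 3440. Total = 3670+7071+3440 = 14180 lb/ft.

14200 lb/ft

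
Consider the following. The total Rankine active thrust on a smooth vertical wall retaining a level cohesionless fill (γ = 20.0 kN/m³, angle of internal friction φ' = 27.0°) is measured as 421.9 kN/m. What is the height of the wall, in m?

10.6 m

K_a = 0.3755. P_a = ½ K_a γ H² ⇒ H = √(2P_a/(K_a γ)).
H = √(2×421.9/(0.3755×20.0)) = 10.60 m.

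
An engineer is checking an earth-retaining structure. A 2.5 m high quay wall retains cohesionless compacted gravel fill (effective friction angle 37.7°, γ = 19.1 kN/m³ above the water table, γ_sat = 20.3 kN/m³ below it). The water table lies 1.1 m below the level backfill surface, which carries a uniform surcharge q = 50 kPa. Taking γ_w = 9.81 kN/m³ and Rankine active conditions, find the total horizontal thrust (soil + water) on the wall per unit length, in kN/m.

K_a = tan²(45° − φ/2) = 0.2411.
γ' = 20.3 − 9.81 = 10.49 kN/m³. h₂ = H − d_w = 1.4 m.
σ'_h: at surface K_a·q = 12.05; at WT K_a(q+γd_w) = 17.12; at base K_a(q+γd_w+γ'h₂) = 20.66 kPa.
P₁ = ½(12.05+17.12)×1.1 = 16.04; P₂ = ½(17.12+20.66)×1.4 = 26.44; P_w = ½γ_w h₂² = 9.614.
Total = 16.04+26.44+9.614 = 52.10 kN/m.

52.1 kN/m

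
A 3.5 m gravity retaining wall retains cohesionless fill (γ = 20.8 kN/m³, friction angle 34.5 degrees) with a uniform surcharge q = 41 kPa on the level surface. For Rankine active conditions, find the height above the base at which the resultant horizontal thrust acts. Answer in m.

K_a = 0.2768.
Triangular part P₁ = ½K_aγH² = 35.27 at H/3 = 1.167 m; rectangular part P₂ = K_a q H = 39.72 at H/2 = 1.750 m.
ȳ = (P₁·1.167 + P₂·1.750)/(P₁+P₂) = 1.476 m.

1.48 m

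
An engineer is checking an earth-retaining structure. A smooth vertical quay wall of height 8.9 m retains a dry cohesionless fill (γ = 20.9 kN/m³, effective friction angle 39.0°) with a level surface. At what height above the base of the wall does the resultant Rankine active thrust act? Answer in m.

2.97 m

K_a = 0.2275.
The pressure distribution is triangular, so the resultant acts at H/3 above the base = 8.9/3 = 2.967 m.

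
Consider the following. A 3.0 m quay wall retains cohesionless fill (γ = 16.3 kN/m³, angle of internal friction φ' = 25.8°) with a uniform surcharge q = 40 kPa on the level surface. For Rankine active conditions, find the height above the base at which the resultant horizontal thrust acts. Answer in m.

1.31 m

K_a = 0.3935.
Triangular part P₁ = ½K_aγH² = 28.86 at H/3 = 1.000 m; rectangular part P₂ = K_a q H = 47.22 at H/2 = 1.500 m.
ȳ = (P₁·1.000 + P₂·1.500)/(P₁+P₂) = 1.310 m.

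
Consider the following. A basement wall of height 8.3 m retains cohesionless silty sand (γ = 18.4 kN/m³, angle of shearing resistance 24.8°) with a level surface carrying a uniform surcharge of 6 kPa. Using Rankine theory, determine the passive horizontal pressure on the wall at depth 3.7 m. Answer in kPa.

181 kPa

K_p = (1 + sin φ)/(1 − sin φ) = 2.445.
σ_v = γz + q = 18.4 × 3.7 + 6 = 74.08 kPa.
σ_h = K_p σ_v = 2.445 × 74.08 = 181.1 kPa.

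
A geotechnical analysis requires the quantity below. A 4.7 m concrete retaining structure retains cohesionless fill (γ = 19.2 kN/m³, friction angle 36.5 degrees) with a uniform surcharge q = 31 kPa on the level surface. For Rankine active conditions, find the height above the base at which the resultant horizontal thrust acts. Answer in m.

1.89 m

K_a = 0.2541.
Triangular part P₁ = ½K_aγH² = 53.88 at H/3 = 1.567 m; rectangular part P₂ = K_a q H = 37.02 at H/2 = 2.350 m.
ȳ = (P₁·1.567 + P₂·2.350)/(P₁+P₂) = 1.886 m.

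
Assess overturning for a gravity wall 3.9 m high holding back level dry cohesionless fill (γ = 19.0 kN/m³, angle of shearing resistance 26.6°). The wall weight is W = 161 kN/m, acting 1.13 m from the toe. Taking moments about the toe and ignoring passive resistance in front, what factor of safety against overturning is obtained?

K_a = tan²(45° − 26.6°/2) = 0.3814.
P_a = ½K_aγH² = 0.5×0.3814×19.0×3.9² = 55.12 kN/m, acting at H/3 = 1.300 m above the base.
Overturning moment M_o = P_a × H/3 = 55.12 × 1.300 = 71.65.
Resisting moment M_r = W × 1.13 = 161 × 1.13 = 181.9.
FS_overturning = M_r/M_o = 181.9/71.65 = 2.539.

2.54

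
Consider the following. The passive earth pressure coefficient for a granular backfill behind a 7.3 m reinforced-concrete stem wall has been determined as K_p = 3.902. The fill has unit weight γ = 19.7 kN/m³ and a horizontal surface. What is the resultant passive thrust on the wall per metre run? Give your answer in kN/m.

2050 kN/m

P = ½ K_p γ H² = 0.5 × 3.902 × 19.7 × 7.3² = 2048 kN/m.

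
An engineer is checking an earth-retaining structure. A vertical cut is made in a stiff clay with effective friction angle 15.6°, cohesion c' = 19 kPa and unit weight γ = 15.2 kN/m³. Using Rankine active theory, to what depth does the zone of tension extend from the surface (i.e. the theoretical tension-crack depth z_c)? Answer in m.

3.29 m

K_a = tan²(45° − 15.6°/2) = 0.5761; √K_a = 0.7590.
The active pressure is zero where K_a γ z = 2c√K_a, so z_c = 2c/(γ√K_a) = 2×19/(15.2×0.7590) = 3.294 m.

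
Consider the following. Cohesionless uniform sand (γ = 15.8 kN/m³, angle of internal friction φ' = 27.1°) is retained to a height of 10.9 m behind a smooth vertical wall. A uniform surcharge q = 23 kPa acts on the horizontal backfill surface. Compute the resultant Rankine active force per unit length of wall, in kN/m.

445 kN/m

K_a = tan²(45° − φ/2) = 0.3741.
Soil triangle: ½ K_a γ H² = 0.5×0.3741×15.8×10.9² = 351.1 kN/m.
Surcharge rectangle: K_a q H = 0.3741×23×10.9 = 93.78 kN/m.
Total = 351.1 + 93.78 = 444.9 kN/m.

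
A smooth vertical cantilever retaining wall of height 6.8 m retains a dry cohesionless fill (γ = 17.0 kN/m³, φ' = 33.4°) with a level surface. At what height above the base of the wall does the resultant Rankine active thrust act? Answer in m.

2.27 m

K_a = 0.2899.
The pressure distribution is triangular, so the resultant acts at H/3 above the base = 6.8/3 = 2.267 m.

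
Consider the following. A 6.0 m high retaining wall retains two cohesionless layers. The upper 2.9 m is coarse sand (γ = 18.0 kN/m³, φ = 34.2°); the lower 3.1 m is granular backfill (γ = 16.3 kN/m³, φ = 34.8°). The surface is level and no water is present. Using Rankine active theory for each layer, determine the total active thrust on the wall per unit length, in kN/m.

K_a1 = tan²(45°−34.2°/2) = 0.2803; K_a2 = tan²(45°−34.8°/2) = 0.2733.
Layer 1: σ at base = K_a1 γ₁ h₁ = 14.63 kPa; P₁ = ½×14.63×2.9 = 21.22.
Layer 2: σ_v at top = γ₁h₁ = 52.20; σ_h top = K_a2×52.20 = 14.27; σ_h base = K_a2×(52.20+16.3×3.1) = 28.08.
P₂ = ½(14.27+28.08)×3.1 = 65.63. Total P_a = 21.22+65.63 = 86.85 kN/m.

86.9 kN/m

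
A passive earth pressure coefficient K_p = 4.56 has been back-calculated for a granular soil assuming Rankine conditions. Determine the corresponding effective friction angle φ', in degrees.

39.8°

K_p = (1+sin φ)/(1−sin φ) ⇒ sin φ = (K_p − 1)/(K_p + 1) = 0.6403.
φ = arcsin(0.6403) = 39.81°.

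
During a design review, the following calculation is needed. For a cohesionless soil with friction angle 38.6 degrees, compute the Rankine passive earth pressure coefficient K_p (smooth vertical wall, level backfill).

4.32

K_p = (1 + sin φ)/(1 − sin φ) = tan²(45° + 38.6°/2) = 4.317.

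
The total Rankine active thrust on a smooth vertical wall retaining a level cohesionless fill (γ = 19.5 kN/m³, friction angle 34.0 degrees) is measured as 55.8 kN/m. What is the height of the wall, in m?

K_a = 0.2827. P_a = ½ K_a γ H² ⇒ H = √(2P_a/(K_a γ)).
H = √(2×55.8/(0.2827×19.5)) = 4.499 m.

4.50 m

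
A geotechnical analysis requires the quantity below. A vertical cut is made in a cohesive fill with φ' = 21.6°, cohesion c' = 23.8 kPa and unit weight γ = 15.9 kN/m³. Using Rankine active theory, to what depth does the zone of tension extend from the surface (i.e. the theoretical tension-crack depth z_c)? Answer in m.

K_a = tan²(45° − 21.6°/2) = 0.4619; √K_a = 0.6796.
The active pressure is zero where K_a γ z = 2c√K_a, so z_c = 2c/(γ√K_a) = 2×23.8/(15.9×0.6796) = 4.405 m.

4.41 m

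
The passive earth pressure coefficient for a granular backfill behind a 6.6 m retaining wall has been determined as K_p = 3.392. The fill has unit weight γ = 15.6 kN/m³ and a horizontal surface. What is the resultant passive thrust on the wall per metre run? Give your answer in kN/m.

1150 kN/m

P = ½ K_p γ H² = 0.5 × 3.392 × 15.6 × 6.6² = 1152 kN/m.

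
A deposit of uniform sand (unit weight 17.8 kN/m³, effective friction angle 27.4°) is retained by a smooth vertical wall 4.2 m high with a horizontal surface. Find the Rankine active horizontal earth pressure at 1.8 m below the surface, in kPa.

K_a = (1 − sin φ)/(1 + sin φ) = 0.3697.
σ_h = K_a γ z = 0.3697 × 17.8 × 1.8 = 11.84 kPa.

11.8 kPa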